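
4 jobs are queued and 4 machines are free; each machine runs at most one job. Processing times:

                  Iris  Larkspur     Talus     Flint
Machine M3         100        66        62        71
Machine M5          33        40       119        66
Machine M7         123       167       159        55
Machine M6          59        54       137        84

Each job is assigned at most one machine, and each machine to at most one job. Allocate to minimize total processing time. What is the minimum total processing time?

Min total: 204 min

Optimal: Iris→Machine M5 (33 min), Larkspur→Machine M6 (54 min), Talus→Machine M3 (62 min), Flint→Machine M7 (55 min) — total 33+54+62+55 = 204 min.
Swapping Larkspur↔Talus (Larkspur→Machine M3 66 min, Talus→Machine M6 137 min) adds 87.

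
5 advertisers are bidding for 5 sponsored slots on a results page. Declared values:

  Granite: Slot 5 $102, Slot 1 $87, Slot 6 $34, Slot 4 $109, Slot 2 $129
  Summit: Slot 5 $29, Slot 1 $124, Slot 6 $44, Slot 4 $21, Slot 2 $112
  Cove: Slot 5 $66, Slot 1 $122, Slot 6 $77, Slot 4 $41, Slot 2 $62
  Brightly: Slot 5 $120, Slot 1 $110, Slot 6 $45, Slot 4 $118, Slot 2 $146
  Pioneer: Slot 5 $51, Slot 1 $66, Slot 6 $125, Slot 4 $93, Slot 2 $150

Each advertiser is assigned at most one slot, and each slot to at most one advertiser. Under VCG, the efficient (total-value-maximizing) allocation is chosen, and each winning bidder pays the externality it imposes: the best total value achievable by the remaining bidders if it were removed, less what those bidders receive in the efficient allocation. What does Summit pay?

Summit pays $26.

Efficient allocation: Granite→Slot 4 ($109), Summit→Slot 2 ($112), Cove→Slot 1 ($122), Brightly→Slot 5 ($120), Pioneer→Slot 6 ($125); total welfare W = $588.
Summit receives Slot 2 at value $112, so the others get W − 112 = $476.
Without Summit: best allocation of the remaining 4 bidders over all 5 slots is Granite→Slot 4 ($109), Cove→Slot 1 ($122), Brightly→Slot 2 ($146), Pioneer→Slot 6 ($125), total $502.
VCG payment = (others' best without Summit) − (others' welfare with Summit) = 502 − 476 = $26.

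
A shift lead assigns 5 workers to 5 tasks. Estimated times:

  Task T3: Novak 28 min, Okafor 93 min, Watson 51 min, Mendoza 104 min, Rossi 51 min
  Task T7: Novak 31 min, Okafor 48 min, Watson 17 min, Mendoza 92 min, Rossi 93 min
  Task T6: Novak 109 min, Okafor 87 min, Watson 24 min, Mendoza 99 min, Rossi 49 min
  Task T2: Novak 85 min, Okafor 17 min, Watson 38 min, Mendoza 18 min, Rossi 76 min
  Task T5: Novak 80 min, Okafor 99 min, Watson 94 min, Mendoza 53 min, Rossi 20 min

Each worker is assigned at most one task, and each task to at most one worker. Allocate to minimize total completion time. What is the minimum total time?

This is the linear assignment problem.
Optimal: Novak→Task T3 (28 min), Okafor→Task T7 (48 min), Watson→Task T6 (24 min), Mendoza→Task T2 (18 min), Rossi→Task T5 (20 min) — total 28+48+24+18+20 = 138 min.
Column-greedy (each task in turn goes to its cheapest remaining worker) gives 164 min, worse by 26.

Min total: 138 min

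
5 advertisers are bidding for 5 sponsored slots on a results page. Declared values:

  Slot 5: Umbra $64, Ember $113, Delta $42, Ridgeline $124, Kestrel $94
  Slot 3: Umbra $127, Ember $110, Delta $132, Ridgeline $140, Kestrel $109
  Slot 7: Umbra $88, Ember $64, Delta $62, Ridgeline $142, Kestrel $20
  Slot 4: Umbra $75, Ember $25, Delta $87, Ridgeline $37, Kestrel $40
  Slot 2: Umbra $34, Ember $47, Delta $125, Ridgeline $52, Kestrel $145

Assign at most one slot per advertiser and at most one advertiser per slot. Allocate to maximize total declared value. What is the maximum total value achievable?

Maximum total: $614

Optimal: Umbra→Slot 3 ($127), Ember→Slot 5 ($113), Delta→Slot 4 ($87), Ridgeline→Slot 7 ($142), Kestrel→Slot 2 ($145) — total 127+113+87+142+145 = $614.
Row-greedy (each advertiser in turn takes its best remaining slot) gives $547, worse by 67.
Next-best assignment: Umbra→Slot 4, Ember→Slot 5, Delta→Slot 3, Ridgeline→Slot 7, Kestrel→Slot 2 = $607.
Swapping Delta↔Kestrel (Delta→Slot 2 $125, Kestrel→Slot 4 $40) loses 67.
Checked against all permutations: $614 is optimal.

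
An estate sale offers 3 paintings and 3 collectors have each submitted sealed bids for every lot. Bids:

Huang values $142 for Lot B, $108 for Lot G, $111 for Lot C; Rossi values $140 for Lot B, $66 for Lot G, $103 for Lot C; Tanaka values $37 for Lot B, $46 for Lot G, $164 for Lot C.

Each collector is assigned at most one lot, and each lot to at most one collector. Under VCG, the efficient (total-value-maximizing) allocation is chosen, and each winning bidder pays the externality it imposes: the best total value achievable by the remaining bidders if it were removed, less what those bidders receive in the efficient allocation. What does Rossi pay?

Efficient allocation: Huang→Lot G ($108), Rossi→Lot B ($140), Tanaka→Lot C ($164); total welfare W = $412.
Rossi receives Lot B at value $140, so the others get W − 140 = $272.
Without Rossi: best allocation of the remaining 2 bidders over all 3 lots is Huang→Lot B ($142), Tanaka→Lot C ($164), total $306.
VCG payment = (others' best without Rossi) − (others' welfare with Rossi) = 306 − 272 = $34.

Rossi pays $34.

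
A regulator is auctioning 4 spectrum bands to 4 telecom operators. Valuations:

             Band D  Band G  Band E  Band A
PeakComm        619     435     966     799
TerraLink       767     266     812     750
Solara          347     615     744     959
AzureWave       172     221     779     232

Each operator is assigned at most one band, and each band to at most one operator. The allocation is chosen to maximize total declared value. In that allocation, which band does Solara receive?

Solara receives Band G.

Optimal: PeakComm→Band A ($799M), TerraLink→Band D ($767M), Solara→Band G ($615M), AzureWave→Band E ($779M) — total 799+767+615+779 = $2960M.
Row-greedy (each operator in turn takes its best remaining band) gives $2913M, worse by 47.
Every other assignment is strictly worse.
Solara's own top band is Band A ($959M), but forcing Solara→Band A and reassigning the rest optimally gives only $2940M — worse by 20.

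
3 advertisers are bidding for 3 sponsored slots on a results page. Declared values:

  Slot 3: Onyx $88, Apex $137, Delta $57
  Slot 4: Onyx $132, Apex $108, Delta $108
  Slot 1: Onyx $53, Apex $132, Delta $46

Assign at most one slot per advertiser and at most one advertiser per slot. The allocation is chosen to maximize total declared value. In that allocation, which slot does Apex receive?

Optimal: Onyx→Slot 3 ($88), Apex→Slot 1 ($132), Delta→Slot 4 ($108) — total 88+132+108 = $328.
Max-entry greedy (repeatedly take the single best remaining cell) gives $315, worse by 13.
Next-best assignment: Onyx→Slot 4, Apex→Slot 1, Delta→Slot 3 = $321.
Swapping Delta↔Onyx (Delta→Slot 3 $57, Onyx→Slot 4 $132) loses 7.
Apex's own top slot is Slot 3 ($137), but forcing Apex→Slot 3 and reassigning the rest optimally gives only $315 — worse by 13.

Apex receives Slot 1.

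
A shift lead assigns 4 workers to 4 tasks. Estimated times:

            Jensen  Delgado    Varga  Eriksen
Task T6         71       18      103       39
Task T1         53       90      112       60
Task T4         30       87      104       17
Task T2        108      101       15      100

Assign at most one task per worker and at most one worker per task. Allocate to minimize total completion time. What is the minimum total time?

Min total: 103 min

Treat this as an assignment problem: match each worker to one task.
Optimal: Jensen→Task T1 (53 min), Delgado→Task T6 (18 min), Varga→Task T2 (15 min), Eriksen→Task T4 (17 min) — total 53+18+15+17 = 103 min.
Row-greedy (each worker in turn takes its cheapest remaining task) gives 123 min, worse by 20.
Next-best assignment: Jensen→Task T4, Delgado→Task T6, Varga→Task T2, Eriksen→Task T1 = 123 min.
Swapping Delgado↔Jensen (Delgado→Task T1 90 min, Jensen→Task T6 71 min) adds 90.
No other one-to-one assignment undercuts 103 min.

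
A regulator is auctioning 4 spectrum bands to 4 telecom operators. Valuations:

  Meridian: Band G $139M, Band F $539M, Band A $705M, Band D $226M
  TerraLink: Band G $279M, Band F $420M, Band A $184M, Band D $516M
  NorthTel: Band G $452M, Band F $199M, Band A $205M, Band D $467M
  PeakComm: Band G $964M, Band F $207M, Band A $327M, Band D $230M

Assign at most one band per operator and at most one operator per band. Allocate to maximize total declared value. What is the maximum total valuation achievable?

This is a one-to-one assignment (maximum-weight bipartite matching).
Optimal: Meridian→Band A ($705M), TerraLink→Band F ($420M), NorthTel→Band D ($467M), PeakComm→Band G ($964M) — total 705+420+467+964 = $2556M.
Column-greedy (each band in turn goes to its best remaining operator) gives $2224M, worse by 332.
Next-best assignment: Meridian→Band A, TerraLink→Band D, NorthTel→Band F, PeakComm→Band G = $2384M.
No other one-to-one assignment exceeds $2556M.

Max total: $2556M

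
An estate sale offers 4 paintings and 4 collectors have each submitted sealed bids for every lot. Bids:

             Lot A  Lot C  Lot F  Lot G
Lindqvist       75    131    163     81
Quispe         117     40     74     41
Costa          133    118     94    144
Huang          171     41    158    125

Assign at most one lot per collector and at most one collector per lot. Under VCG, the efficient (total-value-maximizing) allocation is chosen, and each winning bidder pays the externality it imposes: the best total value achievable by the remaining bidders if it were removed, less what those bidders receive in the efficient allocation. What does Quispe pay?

Efficient allocation: Lindqvist→Lot C ($131), Quispe→Lot A ($117), Costa→Lot G ($144), Huang→Lot F ($158); total welfare W = $550.
Quispe receives Lot A at value $117, so the others get W − 117 = $433.
Without Quispe: best allocation of the remaining 3 bidders over all 4 lots is Lindqvist→Lot F ($163), Costa→Lot G ($144), Huang→Lot A ($171), total $478.
VCG payment = (others' best without Quispe) − (others' welfare with Quispe) = 478 − 433 = $45.

Quispe pays $45.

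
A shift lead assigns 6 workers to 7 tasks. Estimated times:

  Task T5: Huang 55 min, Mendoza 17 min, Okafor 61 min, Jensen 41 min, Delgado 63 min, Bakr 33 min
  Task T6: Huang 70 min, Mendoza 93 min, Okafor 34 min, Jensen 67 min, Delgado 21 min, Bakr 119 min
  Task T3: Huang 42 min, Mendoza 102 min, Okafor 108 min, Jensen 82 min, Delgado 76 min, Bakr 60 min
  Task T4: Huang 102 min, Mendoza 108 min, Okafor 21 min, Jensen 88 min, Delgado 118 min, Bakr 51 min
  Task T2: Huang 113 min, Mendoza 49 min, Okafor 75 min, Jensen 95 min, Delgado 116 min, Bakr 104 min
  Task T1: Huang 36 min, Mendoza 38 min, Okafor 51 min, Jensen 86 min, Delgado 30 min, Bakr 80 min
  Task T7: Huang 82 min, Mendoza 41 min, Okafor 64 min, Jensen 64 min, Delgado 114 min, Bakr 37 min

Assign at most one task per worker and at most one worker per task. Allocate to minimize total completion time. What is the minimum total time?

Treat this as an assignment problem: match each worker to one task.
Optimal: Huang→Task T3 (42 min), Mendoza→Task T1 (38 min), Okafor→Task T4 (21 min), Jensen→Task T5 (41 min), Delgado→Task T6 (21 min), Bakr→Task T7 (37 min) — total 42+38+21+41+21+37 = 200 min.
Row-greedy (each worker in turn takes its cheapest remaining task) gives 219 min, worse by 19.
Next-best assignment: Huang→Task T1, Mendoza→Task T2, Okafor→Task T4, Jensen→Task T5, Delgado→Task T6, Bakr→Task T7 = 205 min.

Minimum total: 200 min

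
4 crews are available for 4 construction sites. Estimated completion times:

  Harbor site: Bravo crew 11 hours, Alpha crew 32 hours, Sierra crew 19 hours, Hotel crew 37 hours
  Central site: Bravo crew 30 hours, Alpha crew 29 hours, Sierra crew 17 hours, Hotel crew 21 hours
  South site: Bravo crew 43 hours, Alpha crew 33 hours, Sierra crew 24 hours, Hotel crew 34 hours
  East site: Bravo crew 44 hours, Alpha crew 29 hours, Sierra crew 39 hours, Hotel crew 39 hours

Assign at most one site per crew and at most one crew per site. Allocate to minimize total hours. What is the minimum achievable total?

Min total: 85 hours

This is a one-to-one assignment (minimum-cost bipartite matching).
Optimal: Bravo crew→Harbor site (11 hours), Alpha crew→East site (29 hours), Sierra crew→South site (24 hours), Hotel crew→Central site (21 hours) — total 11+29+24+21 = 85 hours.
Column-greedy (each site in turn goes to its cheapest remaining crew) gives 100 hours, worse by 15.
Next-best assignment: Bravo crew→Harbor site, Alpha crew→East site, Sierra crew→Central site, Hotel crew→South site = 91 hours.
Swapping Sierra crew↔Hotel crew (Sierra crew→Central site 17 hours, Hotel crew→South site 34 hours) adds 6.
Every other assignment is strictly worse.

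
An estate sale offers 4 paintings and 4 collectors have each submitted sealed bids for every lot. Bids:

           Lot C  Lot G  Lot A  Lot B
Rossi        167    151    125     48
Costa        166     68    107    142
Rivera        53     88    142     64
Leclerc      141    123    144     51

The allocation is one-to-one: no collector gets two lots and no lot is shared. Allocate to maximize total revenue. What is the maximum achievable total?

Max total: $576

This is a one-to-one assignment (maximum-weight bipartite matching).
Optimal: Rossi→Lot G ($151), Costa→Lot B ($142), Rivera→Lot A ($142), Leclerc→Lot C ($141) — total 151+142+142+141 = $576.
Max-entry greedy (repeatedly take the single best remaining cell) gives $541, worse by 35.
Next-best assignment: Rossi→Lot C, Costa→Lot B, Rivera→Lot A, Leclerc→Lot G = $574.
No other one-to-one assignment exceeds $576.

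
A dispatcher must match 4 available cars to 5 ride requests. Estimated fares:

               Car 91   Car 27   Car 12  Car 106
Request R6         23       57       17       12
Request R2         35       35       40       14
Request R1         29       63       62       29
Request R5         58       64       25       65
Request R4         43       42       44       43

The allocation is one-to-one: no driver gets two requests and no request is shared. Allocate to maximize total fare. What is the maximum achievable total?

Maximum total: $227

This is a one-to-one assignment (maximum-weight bipartite matching).
Optimal: Car 91→Request R4 ($43), Car 27→Request R6 ($57), Car 12→Request R1 ($62), Car 106→Request R5 ($65) — total 43+57+62+65 = $227.
Next-best assignment: Car 91→Request R5, Car 27→Request R6, Car 12→Request R1, Car 106→Request R4 = $220.
Checked against all permutations: $227 is optimal.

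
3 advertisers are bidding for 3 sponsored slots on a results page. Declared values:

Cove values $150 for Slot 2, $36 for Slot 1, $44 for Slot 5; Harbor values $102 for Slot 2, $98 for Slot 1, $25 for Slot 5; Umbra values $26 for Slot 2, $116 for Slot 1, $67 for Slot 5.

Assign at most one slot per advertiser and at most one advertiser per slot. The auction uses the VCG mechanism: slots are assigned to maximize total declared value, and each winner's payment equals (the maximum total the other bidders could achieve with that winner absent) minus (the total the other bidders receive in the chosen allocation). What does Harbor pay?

Efficient allocation: Cove→Slot 2 ($150), Harbor→Slot 1 ($98), Umbra→Slot 5 ($67); total welfare W = $315.
Harbor receives Slot 1 at value $98, so the others get W − 98 = $217.
Without Harbor: best allocation of the remaining 2 bidders over all 3 slots is Cove→Slot 2 ($150), Umbra→Slot 1 ($116), total $266.
VCG payment = (others' best without Harbor) − (others' welfare with Harbor) = 266 − 217 = $49.

Harbor pays $49.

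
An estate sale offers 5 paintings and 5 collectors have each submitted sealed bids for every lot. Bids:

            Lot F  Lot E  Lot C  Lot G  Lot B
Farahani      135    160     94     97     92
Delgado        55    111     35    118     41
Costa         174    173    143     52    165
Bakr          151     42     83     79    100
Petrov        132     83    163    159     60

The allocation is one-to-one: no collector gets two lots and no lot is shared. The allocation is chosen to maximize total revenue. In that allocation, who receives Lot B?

Costa receives Lot B.

Treat this as an assignment problem: match each collector to one lot.
Optimal: Farahani→Lot E ($160), Delgado→Lot G ($118), Costa→Lot B ($165), Bakr→Lot F ($151), Petrov→Lot C ($163) — total 160+118+165+151+163 = $757.
Max-entry greedy (repeatedly take the single best remaining cell) gives $715, worse by 42.
Swapping Farahani↔Costa (Farahani→Lot B $92, Costa→Lot E $173) loses 60.
Costa's own top lot is Lot F ($174), but forcing Costa→Lot F and reassigning the rest optimally gives only $715 — worse by 42.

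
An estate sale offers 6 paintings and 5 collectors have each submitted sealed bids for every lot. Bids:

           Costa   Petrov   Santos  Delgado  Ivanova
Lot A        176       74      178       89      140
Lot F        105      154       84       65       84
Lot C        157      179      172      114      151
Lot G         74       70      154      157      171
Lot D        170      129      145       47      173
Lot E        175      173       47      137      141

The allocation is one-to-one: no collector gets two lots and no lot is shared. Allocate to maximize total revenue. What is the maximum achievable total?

Max total: $862

Optimal: Costa→Lot E ($175), Petrov→Lot C ($179), Santos→Lot A ($178), Delgado→Lot G ($157), Ivanova→Lot D ($173) — total 175+179+178+157+173 = $862.
Column-greedy (each lot in turn goes to its best remaining collector) gives $707, worse by 155.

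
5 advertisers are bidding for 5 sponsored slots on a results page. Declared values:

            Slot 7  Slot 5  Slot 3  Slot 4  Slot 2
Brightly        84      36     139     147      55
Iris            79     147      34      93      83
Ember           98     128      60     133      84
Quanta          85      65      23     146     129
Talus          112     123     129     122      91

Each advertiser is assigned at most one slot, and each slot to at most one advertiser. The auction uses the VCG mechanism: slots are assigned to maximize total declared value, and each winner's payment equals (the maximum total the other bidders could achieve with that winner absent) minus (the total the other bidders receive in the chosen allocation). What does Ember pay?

Efficient allocation: Brightly→Slot 3 ($139), Iris→Slot 5 ($147), Ember→Slot 4 ($133), Quanta→Slot 2 ($129), Talus→Slot 7 ($112); total welfare W = $660.
Ember receives Slot 4 at value $133, so the others get W − 133 = $527.
Without Ember: best allocation of the remaining 4 bidders over all 5 slots is Brightly→Slot 4 ($147), Iris→Slot 5 ($147), Quanta→Slot 2 ($129), Talus→Slot 3 ($129), total $552.
VCG payment = (others' best without Ember) − (others' welfare with Ember) = 552 − 527 = $25.

Ember pays $25.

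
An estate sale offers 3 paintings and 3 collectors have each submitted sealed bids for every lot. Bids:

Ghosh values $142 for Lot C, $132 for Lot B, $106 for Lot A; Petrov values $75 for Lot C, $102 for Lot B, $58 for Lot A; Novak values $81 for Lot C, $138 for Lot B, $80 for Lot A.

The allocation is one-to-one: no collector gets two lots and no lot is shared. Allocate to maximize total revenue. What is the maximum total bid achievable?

Max total: $338

Optimal: Ghosh→Lot C ($142), Petrov→Lot A ($58), Novak→Lot B ($138) — total 142+58+138 = $338.
Row-greedy (each collector in turn takes its best remaining lot) gives $324, worse by 14.
Next-best assignment: Ghosh→Lot C, Petrov→Lot B, Novak→Lot A = $324.
Swapping Novak↔Petrov (Novak→Lot A $80, Petrov→Lot B $102) loses 14.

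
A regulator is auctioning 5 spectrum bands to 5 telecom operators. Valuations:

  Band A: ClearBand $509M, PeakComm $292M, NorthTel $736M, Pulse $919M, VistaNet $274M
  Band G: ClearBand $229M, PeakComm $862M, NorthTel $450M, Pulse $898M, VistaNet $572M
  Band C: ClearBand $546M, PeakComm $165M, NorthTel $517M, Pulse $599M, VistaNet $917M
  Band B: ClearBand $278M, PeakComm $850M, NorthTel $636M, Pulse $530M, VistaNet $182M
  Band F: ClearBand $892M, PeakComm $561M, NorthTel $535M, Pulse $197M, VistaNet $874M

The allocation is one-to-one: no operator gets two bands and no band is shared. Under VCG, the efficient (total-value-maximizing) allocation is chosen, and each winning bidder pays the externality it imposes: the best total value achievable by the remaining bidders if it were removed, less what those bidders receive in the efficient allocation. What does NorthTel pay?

NorthTel pays $33M.

Efficient allocation: ClearBand→Band F ($892M), PeakComm→Band B ($850M), NorthTel→Band A ($736M), Pulse→Band G ($898M), VistaNet→Band C ($917M); total welfare W = $4293M.
NorthTel receives Band A at value $736M, so the others get W − 736 = $3557M.
Without NorthTel: best allocation of the remaining 4 bidders over all 5 bands is ClearBand→Band F ($892M), PeakComm→Band G ($862M), Pulse→Band A ($919M), VistaNet→Band C ($917M), total $3590M.
VCG payment = (others' best without NorthTel) − (others' welfare with NorthTel) = 3590 − 3557 = $33M.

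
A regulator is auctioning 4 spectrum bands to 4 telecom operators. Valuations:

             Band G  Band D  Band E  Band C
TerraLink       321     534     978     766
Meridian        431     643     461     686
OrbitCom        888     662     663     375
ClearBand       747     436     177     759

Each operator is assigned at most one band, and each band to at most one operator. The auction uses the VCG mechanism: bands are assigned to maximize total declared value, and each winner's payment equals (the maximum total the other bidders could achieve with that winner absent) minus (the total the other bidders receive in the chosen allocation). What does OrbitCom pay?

Efficient allocation: TerraLink→Band E ($978M), Meridian→Band D ($643M), OrbitCom→Band G ($888M), ClearBand→Band C ($759M); total welfare W = $3268M.
OrbitCom receives Band G at value $888M, so the others get W − 888 = $2380M.
Without OrbitCom: best allocation of the remaining 3 bidders over all 4 bands is TerraLink→Band E ($978M), Meridian→Band C ($686M), ClearBand→Band G ($747M), total $2411M.
VCG payment = (others' best without OrbitCom) − (others' welfare with OrbitCom) = 2411 − 2380 = $31M.

OrbitCom pays $31M.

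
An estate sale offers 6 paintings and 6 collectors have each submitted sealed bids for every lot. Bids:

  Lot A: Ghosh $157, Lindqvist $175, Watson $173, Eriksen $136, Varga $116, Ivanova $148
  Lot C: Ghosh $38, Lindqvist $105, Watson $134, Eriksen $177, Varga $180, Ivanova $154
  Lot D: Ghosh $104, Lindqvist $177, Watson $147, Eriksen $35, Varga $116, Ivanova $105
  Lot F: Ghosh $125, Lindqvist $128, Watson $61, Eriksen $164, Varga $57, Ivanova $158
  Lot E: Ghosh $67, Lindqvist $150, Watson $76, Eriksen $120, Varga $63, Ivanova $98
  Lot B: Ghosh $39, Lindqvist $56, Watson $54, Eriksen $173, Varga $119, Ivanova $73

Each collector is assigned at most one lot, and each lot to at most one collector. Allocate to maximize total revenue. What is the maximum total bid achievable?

Max total: $965

Optimal: Ghosh→Lot A ($157), Lindqvist→Lot E ($150), Watson→Lot D ($147), Eriksen→Lot B ($173), Varga→Lot C ($180), Ivanova→Lot F ($158) — total 157+150+147+173+180+158 = $965.
Max-entry greedy (repeatedly take the single best remaining cell) gives $928, worse by 37.
Next-best assignment: Ghosh→Lot D, Lindqvist→Lot E, Watson→Lot A, Eriksen→Lot B, Varga→Lot C, Ivanova→Lot F = $938.
Checked against all permutations: $965 is optimal.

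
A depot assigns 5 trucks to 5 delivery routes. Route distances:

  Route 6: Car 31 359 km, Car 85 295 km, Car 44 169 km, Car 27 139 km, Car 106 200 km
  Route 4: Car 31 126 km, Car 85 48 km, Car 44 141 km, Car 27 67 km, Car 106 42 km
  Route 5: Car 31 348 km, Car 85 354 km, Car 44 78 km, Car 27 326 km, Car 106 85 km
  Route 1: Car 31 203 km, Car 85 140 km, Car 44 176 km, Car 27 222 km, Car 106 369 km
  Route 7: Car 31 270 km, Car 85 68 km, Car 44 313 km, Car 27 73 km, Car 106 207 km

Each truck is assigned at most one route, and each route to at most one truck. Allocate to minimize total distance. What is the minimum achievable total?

Min total: 530 km

Optimal: Car 31→Route 1 (203 km), Car 85→Route 7 (68 km), Car 44→Route 5 (78 km), Car 27→Route 6 (139 km), Car 106→Route 4 (42 km) — total 203+68+78+139+42 = 530 km.
Column-greedy (each route in turn goes to its cheapest remaining truck) gives 669 km, worse by 139.
Swapping Car 31↔Car 44 (Car 31→Route 5 348 km, Car 44→Route 1 176 km) adds 243.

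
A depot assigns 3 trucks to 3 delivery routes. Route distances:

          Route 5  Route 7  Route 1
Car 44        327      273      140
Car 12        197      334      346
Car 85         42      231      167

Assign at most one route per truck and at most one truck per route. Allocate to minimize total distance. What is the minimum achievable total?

Minimum total: 516 km

Optimal: Car 44→Route 1 (140 km), Car 12→Route 7 (334 km), Car 85→Route 5 (42 km) — total 140+334+42 = 516 km.
Column-greedy (each route in turn goes to its cheapest remaining truck) gives 661 km, worse by 145.
Next-best assignment: Car 44→Route 1, Car 12→Route 5, Car 85→Route 7 = 568 km.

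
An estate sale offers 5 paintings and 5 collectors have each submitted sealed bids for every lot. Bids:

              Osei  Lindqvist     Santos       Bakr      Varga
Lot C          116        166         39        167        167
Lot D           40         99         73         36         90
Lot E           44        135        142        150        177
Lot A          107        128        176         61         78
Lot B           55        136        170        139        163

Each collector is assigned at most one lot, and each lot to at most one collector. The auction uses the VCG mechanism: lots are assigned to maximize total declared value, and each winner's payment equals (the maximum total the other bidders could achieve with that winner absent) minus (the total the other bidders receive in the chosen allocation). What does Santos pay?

Santos pays $39.

Efficient allocation: Osei→Lot A ($107), Lindqvist→Lot D ($99), Santos→Lot B ($170), Bakr→Lot C ($167), Varga→Lot E ($177); total welfare W = $720.
Santos receives Lot B at value $170, so the others get W − 170 = $550.
Without Santos: best allocation of the remaining 4 bidders over all 5 lots is Osei→Lot A ($107), Lindqvist→Lot C ($166), Bakr→Lot B ($139), Varga→Lot E ($177), total $589.
VCG payment = (others' best without Santos) − (others' welfare with Santos) = 589 − 550 = $39.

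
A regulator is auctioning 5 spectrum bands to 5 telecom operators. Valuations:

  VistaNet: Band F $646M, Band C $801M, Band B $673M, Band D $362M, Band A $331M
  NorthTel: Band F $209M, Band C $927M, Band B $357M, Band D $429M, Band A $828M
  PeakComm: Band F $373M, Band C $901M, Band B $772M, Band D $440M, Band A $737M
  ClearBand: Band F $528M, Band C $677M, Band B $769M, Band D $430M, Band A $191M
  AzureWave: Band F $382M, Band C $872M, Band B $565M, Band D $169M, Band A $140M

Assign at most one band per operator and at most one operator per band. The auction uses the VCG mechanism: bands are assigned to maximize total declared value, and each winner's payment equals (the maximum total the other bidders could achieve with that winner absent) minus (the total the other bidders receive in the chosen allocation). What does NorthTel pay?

NorthTel pays $297M.

Efficient allocation: VistaNet→Band F ($646M), NorthTel→Band A ($828M), PeakComm→Band D ($440M), ClearBand→Band B ($769M), AzureWave→Band C ($872M); total welfare W = $3555M.
NorthTel receives Band A at value $828M, so the others get W − 828 = $2727M.
Without NorthTel: best allocation of the remaining 4 bidders over all 5 bands is VistaNet→Band F ($646M), PeakComm→Band A ($737M), ClearBand→Band B ($769M), AzureWave→Band C ($872M), total $3024M.
VCG payment = (others' best without NorthTel) − (others' welfare with NorthTel) = 3024 − 2727 = $297M.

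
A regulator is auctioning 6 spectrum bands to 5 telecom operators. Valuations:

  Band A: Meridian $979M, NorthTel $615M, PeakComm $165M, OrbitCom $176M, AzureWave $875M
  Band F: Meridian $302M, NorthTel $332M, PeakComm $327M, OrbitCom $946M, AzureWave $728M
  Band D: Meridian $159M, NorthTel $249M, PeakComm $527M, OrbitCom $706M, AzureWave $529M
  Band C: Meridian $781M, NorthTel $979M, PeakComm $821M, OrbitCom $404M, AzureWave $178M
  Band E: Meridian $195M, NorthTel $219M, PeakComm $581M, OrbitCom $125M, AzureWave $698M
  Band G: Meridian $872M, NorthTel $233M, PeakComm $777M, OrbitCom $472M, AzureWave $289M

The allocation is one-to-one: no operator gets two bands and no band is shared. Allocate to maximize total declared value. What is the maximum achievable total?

Optimal: Meridian→Band A ($979M), NorthTel→Band C ($979M), PeakComm→Band G ($777M), OrbitCom→Band F ($946M), AzureWave→Band E ($698M) — total 979+979+777+946+698 = $4379M.
Column-greedy (each band in turn goes to its best remaining operator) gives $4014M, worse by 365.

Max total: $4379M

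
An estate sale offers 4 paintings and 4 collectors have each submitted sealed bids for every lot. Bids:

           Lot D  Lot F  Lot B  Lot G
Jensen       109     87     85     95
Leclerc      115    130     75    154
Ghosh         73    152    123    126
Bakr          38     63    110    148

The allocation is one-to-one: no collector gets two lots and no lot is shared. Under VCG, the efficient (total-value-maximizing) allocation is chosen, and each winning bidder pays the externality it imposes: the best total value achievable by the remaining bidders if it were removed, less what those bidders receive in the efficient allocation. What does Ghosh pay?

Efficient allocation: Jensen→Lot D ($109), Leclerc→Lot G ($154), Ghosh→Lot F ($152), Bakr→Lot B ($110); total welfare W = $525.
Ghosh receives Lot F at value $152, so the others get W − 152 = $373.
Without Ghosh: best allocation of the remaining 3 bidders over all 4 lots is Jensen→Lot D ($109), Leclerc→Lot F ($130), Bakr→Lot G ($148), total $387.
VCG payment = (others' best without Ghosh) − (others' welfare with Ghosh) = 387 − 373 = $14.

Ghosh pays $14.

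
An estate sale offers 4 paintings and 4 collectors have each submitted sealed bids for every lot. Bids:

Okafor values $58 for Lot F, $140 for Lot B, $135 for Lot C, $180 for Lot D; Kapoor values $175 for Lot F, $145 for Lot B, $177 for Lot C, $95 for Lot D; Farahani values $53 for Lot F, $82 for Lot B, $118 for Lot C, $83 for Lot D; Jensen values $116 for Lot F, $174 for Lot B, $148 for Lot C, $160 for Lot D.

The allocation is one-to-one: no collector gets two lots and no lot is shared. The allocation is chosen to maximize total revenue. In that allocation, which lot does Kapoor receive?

Kapoor receives Lot F.

This is a one-to-one assignment (maximum-weight bipartite matching).
Optimal: Okafor→Lot D ($180), Kapoor→Lot F ($175), Farahani→Lot C ($118), Jensen→Lot B ($174) — total 180+175+118+174 = $647.
Max-entry greedy (repeatedly take the single best remaining cell) gives $584, worse by 63.
Next-best assignment: Okafor→Lot B, Kapoor→Lot F, Farahani→Lot C, Jensen→Lot D = $593.
Kapoor's own top lot is Lot C ($177), but forcing Kapoor→Lot C and reassigning the rest optimally gives only $584 — worse by 63.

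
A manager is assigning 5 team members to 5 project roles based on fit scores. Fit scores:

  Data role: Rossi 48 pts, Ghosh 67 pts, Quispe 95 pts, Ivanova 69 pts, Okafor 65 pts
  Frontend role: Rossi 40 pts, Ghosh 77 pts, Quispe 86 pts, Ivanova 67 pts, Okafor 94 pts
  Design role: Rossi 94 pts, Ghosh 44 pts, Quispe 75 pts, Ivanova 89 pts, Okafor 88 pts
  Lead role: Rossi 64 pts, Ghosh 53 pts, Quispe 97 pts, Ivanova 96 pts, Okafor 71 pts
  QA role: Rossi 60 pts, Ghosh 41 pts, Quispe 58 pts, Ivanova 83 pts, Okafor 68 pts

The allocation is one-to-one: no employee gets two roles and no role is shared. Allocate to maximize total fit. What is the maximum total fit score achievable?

Optimal: Rossi→Design role (94 pts), Ghosh→Data role (67 pts), Quispe→Lead role (97 pts), Ivanova→QA role (83 pts), Okafor→Frontend role (94 pts) — total 94+67+97+83+94 = 435 pts.
Checked against all permutations: 435 pts is optimal.

Max total: 435 pts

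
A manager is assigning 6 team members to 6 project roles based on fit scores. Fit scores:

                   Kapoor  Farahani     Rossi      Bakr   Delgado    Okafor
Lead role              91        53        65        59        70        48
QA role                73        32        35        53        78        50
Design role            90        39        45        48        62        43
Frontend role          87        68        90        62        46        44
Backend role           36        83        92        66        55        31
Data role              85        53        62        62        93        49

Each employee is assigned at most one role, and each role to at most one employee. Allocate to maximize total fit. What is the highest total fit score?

Optimal: Kapoor→Design role (90 pts), Farahani→Backend role (83 pts), Rossi→Frontend role (90 pts), Bakr→Lead role (59 pts), Delgado→Data role (93 pts), Okafor→QA role (50 pts) — total 90+83+90+59+93+50 = 465 pts.
Row-greedy (each employee in turn takes its best remaining role) gives 447 pts, worse by 18.
Next-best assignment: Kapoor→Design role, Farahani→Backend role, Rossi→Frontend role, Bakr→QA role, Delgado→Data role, Okafor→Lead role = 457 pts.
No other one-to-one assignment exceeds 465 pts.

Max total: 465 pts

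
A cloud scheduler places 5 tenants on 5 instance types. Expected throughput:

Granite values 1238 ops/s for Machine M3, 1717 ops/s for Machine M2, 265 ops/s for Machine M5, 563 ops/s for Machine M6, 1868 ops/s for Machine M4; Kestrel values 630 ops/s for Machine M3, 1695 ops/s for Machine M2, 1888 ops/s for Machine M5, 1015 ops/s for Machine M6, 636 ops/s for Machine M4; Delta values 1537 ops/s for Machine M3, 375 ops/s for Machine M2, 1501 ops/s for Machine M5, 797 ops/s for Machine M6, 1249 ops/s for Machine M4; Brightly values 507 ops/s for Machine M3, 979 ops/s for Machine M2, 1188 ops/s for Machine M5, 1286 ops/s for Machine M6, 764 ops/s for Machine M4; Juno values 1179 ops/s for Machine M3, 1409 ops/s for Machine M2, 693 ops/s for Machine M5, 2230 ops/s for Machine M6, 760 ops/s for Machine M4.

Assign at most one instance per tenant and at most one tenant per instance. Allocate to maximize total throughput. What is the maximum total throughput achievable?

Max total: 8518 ops/s

Treat this as an assignment problem: match each tenant to one instance.
Optimal: Granite→Machine M4 (1868 ops/s), Kestrel→Machine M2 (1695 ops/s), Delta→Machine M3 (1537 ops/s), Brightly→Machine M5 (1188 ops/s), Juno→Machine M6 (2230 ops/s) — total 1868+1695+1537+1188+2230 = 8518 ops/s.
Column-greedy (each instance in turn goes to its best remaining tenant) gives 8136 ops/s, worse by 382.
Next-best assignment: Granite→Machine M4, Kestrel→Machine M5, Delta→Machine M3, Brightly→Machine M2, Juno→Machine M6 = 8502 ops/s.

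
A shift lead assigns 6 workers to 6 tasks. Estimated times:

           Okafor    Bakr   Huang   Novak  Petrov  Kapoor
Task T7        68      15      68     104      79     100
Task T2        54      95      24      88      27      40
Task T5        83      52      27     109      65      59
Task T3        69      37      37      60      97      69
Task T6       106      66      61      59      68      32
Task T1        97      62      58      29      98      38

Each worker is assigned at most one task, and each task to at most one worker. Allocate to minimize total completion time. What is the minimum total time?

Min total: 199 min

This is the linear assignment problem.
Optimal: Okafor→Task T3 (69 min), Bakr→Task T7 (15 min), Huang→Task T5 (27 min), Novak→Task T1 (29 min), Petrov→Task T2 (27 min), Kapoor→Task T6 (32 min) — total 69+15+27+29+27+32 = 199 min.
Row-greedy (each worker in turn takes its cheapest remaining task) gives 262 min, worse by 63.
Next-best assignment: Okafor→Task T7, Bakr→Task T3, Huang→Task T5, Novak→Task T1, Petrov→Task T2, Kapoor→Task T6 = 220 min.
Swapping Okafor↔Huang (Okafor→Task T5 83 min, Huang→Task T3 37 min) adds 24.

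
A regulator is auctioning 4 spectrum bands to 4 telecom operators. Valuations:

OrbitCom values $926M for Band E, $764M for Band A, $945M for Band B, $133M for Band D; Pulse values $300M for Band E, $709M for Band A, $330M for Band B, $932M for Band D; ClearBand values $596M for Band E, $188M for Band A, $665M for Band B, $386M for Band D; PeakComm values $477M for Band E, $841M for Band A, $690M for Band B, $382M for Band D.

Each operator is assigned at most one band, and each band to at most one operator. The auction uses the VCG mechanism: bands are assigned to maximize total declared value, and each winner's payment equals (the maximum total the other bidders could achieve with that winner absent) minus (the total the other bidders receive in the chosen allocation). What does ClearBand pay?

Efficient allocation: OrbitCom→Band E ($926M), Pulse→Band D ($932M), ClearBand→Band B ($665M), PeakComm→Band A ($841M); total welfare W = $3364M.
ClearBand receives Band B at value $665M, so the others get W − 665 = $2699M.
Without ClearBand: best allocation of the remaining 3 bidders over all 4 bands is OrbitCom→Band B ($945M), Pulse→Band D ($932M), PeakComm→Band A ($841M), total $2718M.
VCG payment = (others' best without ClearBand) − (others' welfare with ClearBand) = 2718 − 2699 = $19M.

ClearBand pays $19M.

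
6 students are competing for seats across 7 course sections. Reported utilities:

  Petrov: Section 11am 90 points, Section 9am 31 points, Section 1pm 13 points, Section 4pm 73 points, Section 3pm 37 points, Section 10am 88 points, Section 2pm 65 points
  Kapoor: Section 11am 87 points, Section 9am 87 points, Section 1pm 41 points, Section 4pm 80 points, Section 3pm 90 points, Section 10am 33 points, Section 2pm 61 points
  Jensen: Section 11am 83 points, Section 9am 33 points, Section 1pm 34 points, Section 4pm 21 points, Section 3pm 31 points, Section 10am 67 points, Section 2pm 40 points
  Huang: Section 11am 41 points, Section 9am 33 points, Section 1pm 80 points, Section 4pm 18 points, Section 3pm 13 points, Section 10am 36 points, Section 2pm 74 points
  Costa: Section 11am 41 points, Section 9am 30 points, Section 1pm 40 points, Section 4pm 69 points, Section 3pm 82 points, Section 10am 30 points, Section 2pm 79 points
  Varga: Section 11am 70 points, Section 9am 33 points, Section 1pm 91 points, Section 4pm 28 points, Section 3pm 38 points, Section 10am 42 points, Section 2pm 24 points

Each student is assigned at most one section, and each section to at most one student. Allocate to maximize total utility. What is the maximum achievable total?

This is a one-to-one assignment (maximum-weight bipartite matching).
Optimal: Petrov→Section 10am (88 points), Kapoor→Section 9am (87 points), Jensen→Section 11am (83 points), Huang→Section 2pm (74 points), Costa→Section 3pm (82 points), Varga→Section 1pm (91 points) — total 88+87+83+74+82+91 = 505 points.
Row-greedy (each student in turn takes its best remaining section) gives 439 points, worse by 66.

Maximum total: 505 points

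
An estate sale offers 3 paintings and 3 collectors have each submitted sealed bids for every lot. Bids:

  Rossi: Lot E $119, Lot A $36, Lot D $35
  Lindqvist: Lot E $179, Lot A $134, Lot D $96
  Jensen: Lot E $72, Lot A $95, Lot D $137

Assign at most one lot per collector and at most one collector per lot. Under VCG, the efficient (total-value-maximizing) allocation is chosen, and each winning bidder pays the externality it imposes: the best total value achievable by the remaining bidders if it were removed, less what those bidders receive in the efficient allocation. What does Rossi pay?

Efficient allocation: Rossi→Lot E ($119), Lindqvist→Lot A ($134), Jensen→Lot D ($137); total welfare W = $390.
Rossi receives Lot E at value $119, so the others get W − 119 = $271.
Without Rossi: best allocation of the remaining 2 bidders over all 3 lots is Lindqvist→Lot E ($179), Jensen→Lot D ($137), total $316.
VCG payment = (others' best without Rossi) − (others' welfare with Rossi) = 316 − 271 = $45.

Rossi pays $45.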